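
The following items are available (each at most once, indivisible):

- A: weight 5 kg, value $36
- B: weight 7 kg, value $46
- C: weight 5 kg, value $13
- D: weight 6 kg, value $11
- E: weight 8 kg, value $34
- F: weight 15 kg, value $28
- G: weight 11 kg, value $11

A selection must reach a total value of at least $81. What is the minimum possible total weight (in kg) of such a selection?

12

Subsets with value ≥ 81, sorted by total weight:
- A+B: weight 12, value 82
- A+B+C: weight 17, value 95
- A+B+D: weight 18, value 93
Minimum weight: 12 kg.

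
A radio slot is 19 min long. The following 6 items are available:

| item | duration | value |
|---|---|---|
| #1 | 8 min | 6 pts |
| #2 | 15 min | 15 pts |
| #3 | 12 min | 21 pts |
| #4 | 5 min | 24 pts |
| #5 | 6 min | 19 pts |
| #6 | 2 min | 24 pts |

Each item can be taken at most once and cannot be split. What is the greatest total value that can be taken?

69 pts

Check high-value combinations within 19 min:
- #3+#4+#6: duration 12+5+2=19, value 21+24+24=69
- #4+#5+#6: duration 5+6+2=13, value 24+19+24=67
- #1+#4+#6: duration 8+5+2=15, value 6+24+24=54
Best: 69 pts.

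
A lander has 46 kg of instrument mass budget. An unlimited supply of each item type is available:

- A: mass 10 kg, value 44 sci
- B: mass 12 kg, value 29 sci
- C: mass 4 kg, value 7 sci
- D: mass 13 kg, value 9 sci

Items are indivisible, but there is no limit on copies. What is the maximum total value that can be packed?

183 sci

Best value-per-unit is A at 44/10; filling with it alone gives 4×44 = 176.
Optimal mix: 4×A + 1×C → mass 44, value 183.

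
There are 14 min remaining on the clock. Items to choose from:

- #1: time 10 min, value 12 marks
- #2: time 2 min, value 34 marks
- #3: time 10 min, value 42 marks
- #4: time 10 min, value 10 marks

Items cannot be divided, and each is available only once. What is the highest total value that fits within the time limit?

76 marks

Check high-value combinations within 14 min:
- #2+#3: time 2+10=12, value 34+42=76
- #1+#2: time 10+2=12, value 12+34=46
- #2+#4: time 2+10=12, value 34+10=44
- #3: time 10, value 42
- #2: time 2, value 34
Best: 76 marks.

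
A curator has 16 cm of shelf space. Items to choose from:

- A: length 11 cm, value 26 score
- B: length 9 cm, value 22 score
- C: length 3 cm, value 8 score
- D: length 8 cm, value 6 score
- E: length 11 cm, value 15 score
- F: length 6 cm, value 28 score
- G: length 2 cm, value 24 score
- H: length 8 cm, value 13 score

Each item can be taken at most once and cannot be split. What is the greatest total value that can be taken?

Check high-value combinations within 16 cm:
- F+G+H: length 6+2+8=16, value 28+24+13=65
- C+F+G: length 3+6+2=11, value 8+28+24=60
- A+C+G: length 11+3+2=16, value 26+8+24=58
Best: 65 score.

65 score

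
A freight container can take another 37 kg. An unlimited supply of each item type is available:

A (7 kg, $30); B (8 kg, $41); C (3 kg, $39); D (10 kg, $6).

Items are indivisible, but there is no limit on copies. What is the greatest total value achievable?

Best value-per-unit is C at 39/3, and filling with it alone uses weight 12×3=36. No mix of the others beats 12×39 = 468.

$468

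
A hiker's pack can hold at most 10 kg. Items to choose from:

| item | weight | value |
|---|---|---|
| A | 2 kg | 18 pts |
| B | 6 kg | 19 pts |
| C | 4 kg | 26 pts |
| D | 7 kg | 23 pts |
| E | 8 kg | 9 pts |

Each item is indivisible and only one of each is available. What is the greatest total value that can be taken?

45 pts

This is a 0/1 knapsack; check combinations near the capacity.
- B+C: weight 6+4=10, value 19+26=45
- A+C: weight 2+4=6, value 18+26=44
- A+D: weight 2+7=9, value 18+23=41
- A+B: weight 2+6=8, value 18+19=37
- A+E: weight 2+8=10, value 18+9=27
Best: 45 pts.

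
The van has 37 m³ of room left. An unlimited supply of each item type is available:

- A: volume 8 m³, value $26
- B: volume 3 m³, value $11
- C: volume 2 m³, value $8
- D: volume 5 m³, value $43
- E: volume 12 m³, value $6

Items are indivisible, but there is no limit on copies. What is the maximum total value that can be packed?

$309

Best value-per-unit is D at 43/5; filling with it alone gives 7×43 = 301.
Optimal mix: 1×C + 7×D → volume 37, value 309.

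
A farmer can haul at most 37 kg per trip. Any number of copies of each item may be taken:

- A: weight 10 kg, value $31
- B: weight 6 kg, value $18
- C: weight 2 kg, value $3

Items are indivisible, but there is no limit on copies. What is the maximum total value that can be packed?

Best value-per-unit is A at 31/10; filling with it alone gives 3×31 = 93.
Optimal mix: 3×A + 1×B → weight 36, value 111.

$111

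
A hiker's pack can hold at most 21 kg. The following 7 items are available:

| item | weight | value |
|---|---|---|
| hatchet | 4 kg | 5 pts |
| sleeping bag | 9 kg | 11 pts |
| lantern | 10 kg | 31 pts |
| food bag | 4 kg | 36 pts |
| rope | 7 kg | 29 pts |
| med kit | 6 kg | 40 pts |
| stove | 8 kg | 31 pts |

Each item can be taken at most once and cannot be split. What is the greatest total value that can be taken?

110 pts

Check high-value combinations within 21 kg:
- hatchet+food bag+rope+med kit: weight 4+4+7+6=21, value 5+36+29+40=110
- food bag+med kit+stove: weight 4+6+8=18, value 36+40+31=107
- lantern+food bag+med kit: weight 10+4+6=20, value 31+36+40=107
Best: 110 pts.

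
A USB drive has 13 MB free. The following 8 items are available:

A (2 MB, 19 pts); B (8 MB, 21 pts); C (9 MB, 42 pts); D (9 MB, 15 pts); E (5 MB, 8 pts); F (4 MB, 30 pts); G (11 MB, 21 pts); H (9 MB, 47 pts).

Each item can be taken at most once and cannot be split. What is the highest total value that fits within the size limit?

77 pts

Check high-value combinations within 13 MB:
- F+H: size 4+9=13, value 30+47=77
- C+F: size 9+4=13, value 42+30=72
- A+H: size 2+9=11, value 19+47=66
Best: 77 pts.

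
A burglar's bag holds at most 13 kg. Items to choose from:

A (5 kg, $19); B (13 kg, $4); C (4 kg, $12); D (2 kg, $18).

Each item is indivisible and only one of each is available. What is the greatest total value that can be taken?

This is a 0/1 knapsack; check combinations near the capacity.
- A+C+D: weight 5+4+2=11, value 19+12+18=49
- A+D: weight 5+2=7, value 19+18=37
- A+C: weight 5+4=9, value 19+12=31
Best: $49.

$49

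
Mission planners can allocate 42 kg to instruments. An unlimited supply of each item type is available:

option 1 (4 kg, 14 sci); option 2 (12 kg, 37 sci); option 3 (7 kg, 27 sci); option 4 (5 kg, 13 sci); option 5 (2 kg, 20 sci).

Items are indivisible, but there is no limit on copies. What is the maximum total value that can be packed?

Best value-per-unit is option 5 at 20/2, and filling with it alone uses mass 21×2=42. No mix of the others beats 21×20 = 420.

420 sci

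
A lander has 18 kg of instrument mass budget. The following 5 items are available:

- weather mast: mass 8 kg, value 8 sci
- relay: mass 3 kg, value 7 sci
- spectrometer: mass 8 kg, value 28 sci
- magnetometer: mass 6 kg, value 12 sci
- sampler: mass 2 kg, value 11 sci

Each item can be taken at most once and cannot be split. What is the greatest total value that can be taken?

51 sci

Check high-value combinations within 18 kg:
- spectrometer+magnetometer+sampler: mass 8+6+2=16, value 28+12+11=51
- relay+spectrometer+magnetometer: mass 3+8+6=17, value 7+28+12=47
- weather mast+spectrometer+sampler: mass 8+8+2=18, value 8+28+11=47
- relay+spectrometer+sampler: mass 3+8+2=13, value 7+28+11=46
- spectrometer+magnetometer: mass 8+6=14, value 28+12=40
Best: 51 sci.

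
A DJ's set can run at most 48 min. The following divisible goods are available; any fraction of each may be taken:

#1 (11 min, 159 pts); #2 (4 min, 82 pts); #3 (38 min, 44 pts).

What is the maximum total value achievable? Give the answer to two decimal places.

279.21

Take in order of value per unit:
- #2 (82/4 per unit): all 4 → value 82, running total 82.00
- #1 (159/11 per unit): all 11 → value 159, running total 241.00
- #3 (44/38 per unit): 33 of 38 → value 33×44/38 = 38.2105, running total 279.21
Total 279.21.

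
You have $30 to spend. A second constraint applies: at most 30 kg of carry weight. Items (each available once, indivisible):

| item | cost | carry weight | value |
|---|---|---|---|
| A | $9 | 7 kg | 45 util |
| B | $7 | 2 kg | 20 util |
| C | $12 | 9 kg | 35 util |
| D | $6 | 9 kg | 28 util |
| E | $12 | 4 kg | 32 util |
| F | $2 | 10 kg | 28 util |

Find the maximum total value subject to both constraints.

Feasible sets respecting both limits:
- A+D+E+F: cost 29, carry weight 30, value 133
- A+B+C+F: cost 30, carry weight 28, value 128
- A+B+E+F: cost 30, carry weight 23, value 125
- A+B+D+F: cost 24, carry weight 28, value 121
Best: 133 util.

133 util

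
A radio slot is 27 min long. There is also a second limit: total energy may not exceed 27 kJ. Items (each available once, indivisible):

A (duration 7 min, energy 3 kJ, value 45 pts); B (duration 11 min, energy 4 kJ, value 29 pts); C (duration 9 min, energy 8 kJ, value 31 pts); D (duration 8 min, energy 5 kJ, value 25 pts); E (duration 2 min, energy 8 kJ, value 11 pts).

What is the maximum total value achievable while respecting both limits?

Feasible sets respecting both limits:
- A+C+D+E: duration 26, energy 24, value 112
- A+B+C: duration 27, energy 15, value 105
- A+C+D: duration 24, energy 16, value 101
Best: 112 pts.

112 pts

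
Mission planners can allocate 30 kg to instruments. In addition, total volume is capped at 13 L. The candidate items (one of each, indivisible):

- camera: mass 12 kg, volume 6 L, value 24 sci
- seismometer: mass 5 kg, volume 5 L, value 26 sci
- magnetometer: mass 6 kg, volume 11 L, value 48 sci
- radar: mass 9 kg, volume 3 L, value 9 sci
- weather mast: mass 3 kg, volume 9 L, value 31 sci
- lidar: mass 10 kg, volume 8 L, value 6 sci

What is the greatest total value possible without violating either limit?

50 sci

Feasible sets respecting both limits:
- camera+seismometer: mass 17, volume 11, value 50
- magnetometer: mass 6, volume 11, value 48
- radar+weather mast: mass 12, volume 12, value 40
Best: 50 sci.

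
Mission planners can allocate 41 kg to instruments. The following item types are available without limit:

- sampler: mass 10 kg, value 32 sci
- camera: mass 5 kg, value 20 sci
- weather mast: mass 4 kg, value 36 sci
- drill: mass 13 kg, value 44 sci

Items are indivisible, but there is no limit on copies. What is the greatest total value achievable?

360 sci

Best value-per-unit is weather mast at 36/4, and filling with it alone uses mass 10×4=40. No mix of the others beats 10×36 = 360.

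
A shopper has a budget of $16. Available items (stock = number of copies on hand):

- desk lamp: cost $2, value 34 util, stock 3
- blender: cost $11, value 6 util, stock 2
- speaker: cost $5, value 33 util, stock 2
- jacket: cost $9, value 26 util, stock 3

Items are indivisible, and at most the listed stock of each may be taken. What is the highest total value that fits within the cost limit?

168 util

Top feasible selections:
- 3×desk lamp + 2×speaker: cost 16, value 168
- 3×desk lamp + 1×speaker: cost 11, value 135
- 2×desk lamp + 2×speaker: cost 14, value 134
Best: 168 util.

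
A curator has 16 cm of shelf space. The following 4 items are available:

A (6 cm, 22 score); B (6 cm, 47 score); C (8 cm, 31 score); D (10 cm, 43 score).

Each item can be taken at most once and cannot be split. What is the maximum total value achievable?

90 score

Check high-value combinations within 16 cm:
- B+D: length 6+10=16, value 47+43=90
- B+C: length 6+8=14, value 47+31=78
- A+B: length 6+6=12, value 22+47=69
- A+D: length 6+10=16, value 22+43=65
Best: 90 score.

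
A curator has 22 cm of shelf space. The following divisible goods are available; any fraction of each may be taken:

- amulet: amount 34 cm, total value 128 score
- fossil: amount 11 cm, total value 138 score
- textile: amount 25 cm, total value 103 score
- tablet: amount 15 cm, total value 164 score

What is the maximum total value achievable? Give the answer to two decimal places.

Take in order of value per unit:
- fossil (138/11 per unit): all 11 → value 138, running total 138.00
- tablet (164/15 per unit): 11 of 15 → value 11×164/15 = 120.2667, running total 258.27
Total 258.27.

258.27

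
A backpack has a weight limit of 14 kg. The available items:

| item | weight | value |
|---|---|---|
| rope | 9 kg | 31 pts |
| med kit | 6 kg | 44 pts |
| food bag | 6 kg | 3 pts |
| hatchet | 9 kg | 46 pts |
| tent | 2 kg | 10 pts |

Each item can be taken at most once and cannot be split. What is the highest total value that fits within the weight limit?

Check high-value combinations within 14 kg:
- med kit+food bag+tent: weight 6+6+2=14, value 44+3+10=57
- hatchet+tent: weight 9+2=11, value 46+10=56
- med kit+tent: weight 6+2=8, value 44+10=54
- med kit+food bag: weight 6+6=12, value 44+3=47
- hatchet: weight 9, value 46
Best: 57 pts.

57 pts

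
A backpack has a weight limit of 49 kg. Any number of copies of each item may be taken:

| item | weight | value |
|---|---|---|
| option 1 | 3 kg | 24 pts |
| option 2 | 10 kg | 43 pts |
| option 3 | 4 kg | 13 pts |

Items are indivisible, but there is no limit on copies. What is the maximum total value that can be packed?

384 pts

Best value-per-unit is option 1 at 24/3, and filling with it alone uses weight 16×3=48. No mix of the others beats 16×24 = 384.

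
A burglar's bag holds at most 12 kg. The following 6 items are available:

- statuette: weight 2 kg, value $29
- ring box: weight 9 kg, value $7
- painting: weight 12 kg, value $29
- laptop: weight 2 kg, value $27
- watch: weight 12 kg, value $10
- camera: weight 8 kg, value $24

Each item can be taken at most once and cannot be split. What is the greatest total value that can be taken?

$80

Check high-value combinations within 12 kg:
- statuette+laptop+camera: weight 2+2+8=12, value 29+27+24=80
- statuette+laptop: weight 2+2=4, value 29+27=56
- statuette+camera: weight 2+8=10, value 29+24=53
- laptop+camera: weight 2+8=10, value 27+24=51
- statuette+ring box: weight 2+9=11, value 29+7=36
Best: $80.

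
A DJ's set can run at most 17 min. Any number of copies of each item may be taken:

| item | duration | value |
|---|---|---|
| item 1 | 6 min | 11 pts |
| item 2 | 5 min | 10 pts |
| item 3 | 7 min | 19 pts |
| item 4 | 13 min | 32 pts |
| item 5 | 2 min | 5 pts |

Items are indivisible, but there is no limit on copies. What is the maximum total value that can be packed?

Best value-per-unit is item 3 at 19/7; filling with it alone gives 2×19 = 38.
Optimal mix: 1×item 3 + 5×item 5 → duration 17, value 44.

44 pts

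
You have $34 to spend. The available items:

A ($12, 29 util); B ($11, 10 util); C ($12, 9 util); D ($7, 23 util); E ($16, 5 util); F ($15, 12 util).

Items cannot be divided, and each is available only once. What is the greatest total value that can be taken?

64 util

This is a 0/1 knapsack; check combinations near the capacity.
- A+D+F: cost 12+7+15=34, value 29+23+12=64
- A+B+D: cost 12+11+7=30, value 29+10+23=62
- A+C+D: cost 12+12+7=31, value 29+9+23=61
- A+D: cost 12+7=19, value 29+23=52
Best: 64 util.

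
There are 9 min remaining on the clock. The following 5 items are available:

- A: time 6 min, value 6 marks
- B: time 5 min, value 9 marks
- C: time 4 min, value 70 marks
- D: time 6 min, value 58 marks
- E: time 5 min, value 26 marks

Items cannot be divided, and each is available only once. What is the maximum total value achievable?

Check high-value combinations within 9 min:
- C+E: time 4+5=9, value 70+26=96
- B+C: time 5+4=9, value 9+70=79
- C: time 4, value 70
- D: time 6, value 58
- E: time 5, value 26
Best: 96 marks.

96 marks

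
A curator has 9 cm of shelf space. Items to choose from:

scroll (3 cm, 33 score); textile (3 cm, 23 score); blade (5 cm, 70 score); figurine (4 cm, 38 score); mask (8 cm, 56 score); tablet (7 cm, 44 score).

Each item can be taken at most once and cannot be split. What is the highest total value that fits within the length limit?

Check high-value combinations within 9 cm:
- blade+figurine: length 5+4=9, value 70+38=108
- scroll+blade: length 3+5=8, value 33+70=103
- textile+blade: length 3+5=8, value 23+70=93
Best: 108 score.

108 score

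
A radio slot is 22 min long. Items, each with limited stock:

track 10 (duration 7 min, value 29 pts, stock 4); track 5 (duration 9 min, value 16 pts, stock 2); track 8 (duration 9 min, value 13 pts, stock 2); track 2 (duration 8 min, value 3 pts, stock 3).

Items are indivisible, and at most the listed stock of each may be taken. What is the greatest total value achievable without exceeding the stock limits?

Best selections within duration 22 and stock limits:
- 3×track 10: duration 21, value 87
- 2×track 10 + 1×track 2: duration 22, value 61
- 2×track 10: duration 14, value 58
- 1×track 10 + 1×track 5: duration 16, value 45
Best: 87 pts.

87 pts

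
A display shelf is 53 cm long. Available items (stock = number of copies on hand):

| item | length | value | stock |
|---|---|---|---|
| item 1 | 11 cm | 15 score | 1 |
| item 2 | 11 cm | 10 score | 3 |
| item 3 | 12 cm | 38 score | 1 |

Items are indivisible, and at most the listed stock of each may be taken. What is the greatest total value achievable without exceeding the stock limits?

73 score

Best selections within length 53 and stock limits:
- 1×item 1 + 2×item 2 + 1×item 3: length 45, value 73
- 3×item 2 + 1×item 3: length 45, value 68
- 1×item 1 + 1×item 2 + 1×item 3: length 34, value 63
- 2×item 2 + 1×item 3: length 34, value 58
Best: 73 score.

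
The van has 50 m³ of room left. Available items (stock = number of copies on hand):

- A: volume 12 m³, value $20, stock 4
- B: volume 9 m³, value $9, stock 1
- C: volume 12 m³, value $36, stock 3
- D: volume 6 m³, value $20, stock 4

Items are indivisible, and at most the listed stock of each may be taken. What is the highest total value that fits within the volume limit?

Top feasible selections:
- 2×C + 4×D: volume 48, value 152
- 3×C + 2×D: volume 48, value 148
Best: $152.

$152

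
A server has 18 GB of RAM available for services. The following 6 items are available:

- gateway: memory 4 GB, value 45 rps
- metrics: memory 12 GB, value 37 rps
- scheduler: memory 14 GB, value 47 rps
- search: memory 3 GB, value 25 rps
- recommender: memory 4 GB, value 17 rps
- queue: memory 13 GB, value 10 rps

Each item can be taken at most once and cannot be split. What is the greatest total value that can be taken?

Check high-value combinations within 18 GB:
- gateway+scheduler: memory 4+14=18, value 45+47=92
- gateway+search+recommender: memory 4+3+4=11, value 45+25+17=87
- gateway+metrics: memory 4+12=16, value 45+37=82
- scheduler+search: memory 14+3=17, value 47+25=72
- gateway+search: memory 4+3=7, value 45+25=70
Best: 92 rps.

92 rps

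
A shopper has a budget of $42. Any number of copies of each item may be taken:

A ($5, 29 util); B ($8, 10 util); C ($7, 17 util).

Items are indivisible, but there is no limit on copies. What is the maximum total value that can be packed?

232 util

Best value-per-unit is A at 29/5, and filling with it alone uses cost 8×5=40. No mix of the others beats 8×29 = 232.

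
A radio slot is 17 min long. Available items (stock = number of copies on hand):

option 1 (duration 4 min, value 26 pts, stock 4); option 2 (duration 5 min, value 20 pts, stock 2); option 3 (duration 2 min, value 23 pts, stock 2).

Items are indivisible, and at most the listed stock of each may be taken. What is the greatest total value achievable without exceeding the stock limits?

124 pts

Best selections within duration 17 and stock limits:
- 3×option 1 + 2×option 3: duration 16, value 124
- 2×option 1 + 1×option 2 + 2×option 3: duration 17, value 118
- 4×option 1: duration 16, value 104
Best: 124 pts.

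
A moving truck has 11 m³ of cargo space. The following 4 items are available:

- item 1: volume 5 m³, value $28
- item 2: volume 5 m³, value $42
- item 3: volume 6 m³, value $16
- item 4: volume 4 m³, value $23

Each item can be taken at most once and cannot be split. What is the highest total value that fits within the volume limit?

$70

This is a 0/1 knapsack; check combinations near the capacity.
- item 1+item 2: volume 5+5=10, value 28+42=70
- item 2+item 4: volume 5+4=9, value 42+23=65
- item 2+item 3: volume 5+6=11, value 42+16=58
- item 1+item 4: volume 5+4=9, value 28+23=51
Best: $70.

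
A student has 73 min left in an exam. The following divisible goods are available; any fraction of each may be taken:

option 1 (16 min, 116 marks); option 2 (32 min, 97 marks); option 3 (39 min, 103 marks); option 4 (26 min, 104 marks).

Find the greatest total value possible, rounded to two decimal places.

313.97

Take in order of value per unit:
- option 1 (116/16 per unit): all 16 → value 116, running total 116.00
- option 4 (104/26 per unit): all 26 → value 104, running total 220.00
- option 2 (97/32 per unit): 31 of 32 → value 31×97/32 = 93.9688, running total 313.97
Total 313.97.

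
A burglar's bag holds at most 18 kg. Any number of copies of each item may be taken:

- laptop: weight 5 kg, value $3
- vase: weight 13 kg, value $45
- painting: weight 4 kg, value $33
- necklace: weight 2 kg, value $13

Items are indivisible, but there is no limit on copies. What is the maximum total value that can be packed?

$145

Best value-per-unit is painting at 33/4; filling with it alone gives 4×33 = 132.
Optimal mix: 4×painting + 1×necklace → weight 18, value 145.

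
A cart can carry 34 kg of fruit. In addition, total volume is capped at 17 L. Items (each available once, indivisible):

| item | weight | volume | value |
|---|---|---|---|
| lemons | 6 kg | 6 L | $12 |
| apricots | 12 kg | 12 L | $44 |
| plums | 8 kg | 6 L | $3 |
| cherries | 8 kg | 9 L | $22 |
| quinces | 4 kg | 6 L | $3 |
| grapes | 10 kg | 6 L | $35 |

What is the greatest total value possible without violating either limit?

Feasible sets respecting both limits:
- cherries+grapes: weight 18, volume 15, value 57
- lemons+grapes: weight 16, volume 12, value 47
- apricots: weight 12, volume 12, value 44
- plums+grapes: weight 18, volume 12, value 38
Best: $57.

$57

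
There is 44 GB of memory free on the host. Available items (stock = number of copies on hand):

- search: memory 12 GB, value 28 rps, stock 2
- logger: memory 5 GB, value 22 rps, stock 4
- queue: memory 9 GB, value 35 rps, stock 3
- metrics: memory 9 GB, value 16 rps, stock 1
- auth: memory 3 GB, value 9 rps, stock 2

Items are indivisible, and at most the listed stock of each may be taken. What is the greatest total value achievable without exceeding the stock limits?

Best selections within memory 44 and stock limits:
- 4×logger + 2×queue + 2×auth: memory 44, value 176
- 3×logger + 3×queue: memory 42, value 171
Best: 176 rps.

176 rps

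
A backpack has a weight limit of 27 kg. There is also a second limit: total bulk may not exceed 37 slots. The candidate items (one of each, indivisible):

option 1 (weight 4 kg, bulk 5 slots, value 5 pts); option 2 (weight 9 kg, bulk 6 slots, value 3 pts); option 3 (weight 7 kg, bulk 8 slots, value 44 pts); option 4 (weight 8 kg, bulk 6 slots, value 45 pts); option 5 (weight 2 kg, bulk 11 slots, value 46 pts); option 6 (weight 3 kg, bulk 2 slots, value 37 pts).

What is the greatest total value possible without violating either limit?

177 pts

Feasible sets respecting both limits:
- option 1+option 3+option 4+option 5+option 6: weight 24, bulk 32, value 177
- option 3+option 4+option 5+option 6: weight 20, bulk 27, value 172
- option 1+option 3+option 4+option 5: weight 21, bulk 30, value 140
- option 2+option 3+option 4+option 5: weight 26, bulk 31, value 138
Best: 177 pts.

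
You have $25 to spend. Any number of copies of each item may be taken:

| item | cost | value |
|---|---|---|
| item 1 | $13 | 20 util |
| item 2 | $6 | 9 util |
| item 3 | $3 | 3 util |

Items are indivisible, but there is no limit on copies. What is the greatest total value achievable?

38 util

Best value-per-unit is item 1 at 20/13; filling with it alone gives 1×20 = 20.
Optimal mix: 1×item 1 + 2×item 2 → cost 25, value 38.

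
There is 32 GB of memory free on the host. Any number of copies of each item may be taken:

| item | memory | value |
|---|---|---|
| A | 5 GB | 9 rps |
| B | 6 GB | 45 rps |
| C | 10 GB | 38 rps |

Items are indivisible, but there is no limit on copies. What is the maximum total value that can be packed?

Best value-per-unit is B at 45/6, and filling with it alone uses memory 5×6=30. No mix of the others beats 5×45 = 225.

225 rps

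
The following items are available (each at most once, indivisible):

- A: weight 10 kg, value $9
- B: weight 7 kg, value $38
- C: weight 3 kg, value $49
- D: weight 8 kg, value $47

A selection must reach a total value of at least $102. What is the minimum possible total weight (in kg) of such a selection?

18

Subsets with value ≥ 102, sorted by total weight:
- B+C+D: weight 18, value 134
- A+C+D: weight 21, value 105
- A+B+C+D: weight 28, value 143
Minimum weight: 18 kg.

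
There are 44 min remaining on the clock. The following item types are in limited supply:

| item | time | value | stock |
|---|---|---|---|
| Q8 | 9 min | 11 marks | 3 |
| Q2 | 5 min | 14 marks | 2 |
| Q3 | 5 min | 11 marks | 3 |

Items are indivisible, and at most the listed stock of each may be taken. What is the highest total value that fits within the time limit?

83 marks

Best selections within time 44 and stock limits:
- 2×Q8 + 2×Q2 + 3×Q3: time 43, value 83
- 1×Q8 + 2×Q2 + 3×Q3: time 34, value 72
- 2×Q8 + 2×Q2 + 2×Q3: time 38, value 72
- 3×Q8 + 2×Q2 + 1×Q3: time 42, value 72
Best: 83 marks.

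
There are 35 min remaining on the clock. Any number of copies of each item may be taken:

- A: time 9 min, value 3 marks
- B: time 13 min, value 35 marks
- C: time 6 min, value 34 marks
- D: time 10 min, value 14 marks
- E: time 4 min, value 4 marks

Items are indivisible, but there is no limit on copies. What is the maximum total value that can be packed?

Best value-per-unit is C at 34/6; filling with it alone gives 5×34 = 170.
Optimal mix: 5×C + 1×E → time 34, value 174.

174 marks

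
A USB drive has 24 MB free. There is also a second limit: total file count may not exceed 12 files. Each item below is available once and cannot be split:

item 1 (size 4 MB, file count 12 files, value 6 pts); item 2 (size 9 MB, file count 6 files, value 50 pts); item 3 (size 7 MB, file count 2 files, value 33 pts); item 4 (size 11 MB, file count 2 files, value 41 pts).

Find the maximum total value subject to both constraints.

91 pts

Feasible sets respecting both limits:
- item 2+item 4: size 20, file count 8, value 91
- item 2+item 3: size 16, file count 8, value 83
- item 3+item 4: size 18, file count 4, value 74
Best: 91 pts.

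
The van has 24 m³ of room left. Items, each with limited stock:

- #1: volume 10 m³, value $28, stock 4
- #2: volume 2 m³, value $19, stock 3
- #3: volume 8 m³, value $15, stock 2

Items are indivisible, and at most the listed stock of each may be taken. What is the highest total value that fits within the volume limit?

$100

Best selections within volume 24 and stock limits:
- 1×#1 + 3×#2 + 1×#3: volume 24, value 100
- 2×#1 + 2×#2: volume 24, value 94
- 3×#2 + 2×#3: volume 22, value 87
- 1×#1 + 3×#2: volume 16, value 85
Best: $100.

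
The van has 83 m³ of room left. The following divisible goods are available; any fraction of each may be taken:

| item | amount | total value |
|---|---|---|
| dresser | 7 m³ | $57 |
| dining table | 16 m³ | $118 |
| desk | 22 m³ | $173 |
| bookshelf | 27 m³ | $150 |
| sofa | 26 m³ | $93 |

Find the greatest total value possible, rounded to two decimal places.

537.35

Take in order of value per unit:
- dresser (57/7 per unit): all 7 → value 57, running total 57.00
- desk (173/22 per unit): all 22 → value 173, running total 230.00
- dining table (118/16 per unit): all 16 → value 118, running total 348.00
- bookshelf (150/27 per unit): all 27 → value 150, running total 498.00
- sofa (93/26 per unit): 11 of 26 → value 11×93/26 = 39.3462, running total 537.35
Total 537.35.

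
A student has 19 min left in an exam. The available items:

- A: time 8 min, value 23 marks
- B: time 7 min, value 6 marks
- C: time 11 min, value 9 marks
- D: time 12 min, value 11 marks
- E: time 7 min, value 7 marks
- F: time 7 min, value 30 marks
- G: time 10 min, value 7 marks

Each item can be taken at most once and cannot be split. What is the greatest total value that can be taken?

53 marks

Check high-value combinations within 19 min:
- A+F: time 8+7=15, value 23+30=53
- D+F: time 12+7=19, value 11+30=41
- C+F: time 11+7=18, value 9+30=39
- E+F: time 7+7=14, value 7+30=37
- F+G: time 7+10=17, value 30+7=37
Best: 53 marks.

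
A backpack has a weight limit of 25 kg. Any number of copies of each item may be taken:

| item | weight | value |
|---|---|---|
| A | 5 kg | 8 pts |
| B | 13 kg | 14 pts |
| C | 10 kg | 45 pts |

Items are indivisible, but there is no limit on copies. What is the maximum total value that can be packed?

98 pts

Best value-per-unit is C at 45/10; filling with it alone gives 2×45 = 90.
Optimal mix: 1×A + 2×C → weight 25, value 98.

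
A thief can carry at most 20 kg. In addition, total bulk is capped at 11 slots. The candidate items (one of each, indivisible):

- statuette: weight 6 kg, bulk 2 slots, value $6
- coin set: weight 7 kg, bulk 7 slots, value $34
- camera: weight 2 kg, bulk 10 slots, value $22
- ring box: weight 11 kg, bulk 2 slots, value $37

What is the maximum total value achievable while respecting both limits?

Feasible sets respecting both limits:
- coin set+ring box: weight 18, bulk 9, value 71
- statuette+ring box: weight 17, bulk 4, value 43
- statuette+coin set: weight 13, bulk 9, value 40
- ring box: weight 11, bulk 2, value 37
Best: $71.

$71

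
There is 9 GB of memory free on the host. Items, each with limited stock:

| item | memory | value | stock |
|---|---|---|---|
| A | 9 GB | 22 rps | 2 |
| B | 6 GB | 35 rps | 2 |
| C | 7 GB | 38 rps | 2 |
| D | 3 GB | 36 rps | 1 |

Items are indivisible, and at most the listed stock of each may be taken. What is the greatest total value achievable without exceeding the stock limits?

Top feasible selections:
- 1×B + 1×D: memory 9, value 71
- 1×C: memory 7, value 38
- 1×D: memory 3, value 36
Best: 71 rps.

71 rps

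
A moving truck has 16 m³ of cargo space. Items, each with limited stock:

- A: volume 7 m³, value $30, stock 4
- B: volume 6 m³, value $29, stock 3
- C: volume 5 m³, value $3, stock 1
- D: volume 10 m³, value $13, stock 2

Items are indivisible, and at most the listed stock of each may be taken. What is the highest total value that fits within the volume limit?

$60

Top feasible selections:
- 2×A: volume 14, value 60
- 1×A + 1×B: volume 13, value 59
Best: $60.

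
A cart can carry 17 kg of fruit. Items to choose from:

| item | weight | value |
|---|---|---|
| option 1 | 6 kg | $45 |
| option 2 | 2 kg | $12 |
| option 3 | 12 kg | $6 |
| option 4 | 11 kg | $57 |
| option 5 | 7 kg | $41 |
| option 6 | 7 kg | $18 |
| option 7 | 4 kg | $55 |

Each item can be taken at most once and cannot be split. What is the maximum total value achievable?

$141

Check high-value combinations within 17 kg:
- option 1+option 5+option 7: weight 6+7+4=17, value 45+41+55=141
- option 2+option 4+option 7: weight 2+11+4=17, value 12+57+55=124
- option 1+option 6+option 7: weight 6+7+4=17, value 45+18+55=118
- option 1+option 2+option 7: weight 6+2+4=12, value 45+12+55=112
- option 4+option 7: weight 11+4=15, value 57+55=112
Best: $141.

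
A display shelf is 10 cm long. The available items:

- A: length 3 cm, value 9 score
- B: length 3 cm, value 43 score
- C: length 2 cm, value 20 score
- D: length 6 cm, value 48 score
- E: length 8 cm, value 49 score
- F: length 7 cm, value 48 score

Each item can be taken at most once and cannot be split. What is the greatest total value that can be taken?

91 score

Check high-value combinations within 10 cm:
- B+D: length 3+6=9, value 43+48=91
- B+F: length 3+7=10, value 43+48=91
- A+B+C: length 3+3+2=8, value 9+43+20=72
- C+E: length 2+8=10, value 20+49=69
- C+D: length 2+6=8, value 20+48=68
Best: 91 score.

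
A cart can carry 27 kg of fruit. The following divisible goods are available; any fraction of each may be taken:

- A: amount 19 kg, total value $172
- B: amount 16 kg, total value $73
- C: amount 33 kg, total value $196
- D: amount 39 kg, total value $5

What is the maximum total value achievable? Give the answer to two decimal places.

219.52

Take in order of value per unit:
- A (172/19 per unit): all 19 → value 172, running total 172.00
- C (196/33 per unit): 8 of 33 → value 8×196/33 = 47.5152, running total 219.52
Total 219.52.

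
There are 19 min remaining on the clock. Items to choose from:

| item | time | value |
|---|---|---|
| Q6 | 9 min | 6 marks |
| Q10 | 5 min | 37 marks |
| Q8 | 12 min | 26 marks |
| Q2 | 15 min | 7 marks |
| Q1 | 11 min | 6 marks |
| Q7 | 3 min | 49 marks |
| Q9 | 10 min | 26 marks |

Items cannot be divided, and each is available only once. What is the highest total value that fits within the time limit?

Check high-value combinations within 19 min:
- Q10+Q7+Q9: time 5+3+10=18, value 37+49+26=112
- Q6+Q10+Q7: time 9+5+3=17, value 6+37+49=92
- Q10+Q1+Q7: time 5+11+3=19, value 37+6+49=92
Best: 112 marks.

112 marks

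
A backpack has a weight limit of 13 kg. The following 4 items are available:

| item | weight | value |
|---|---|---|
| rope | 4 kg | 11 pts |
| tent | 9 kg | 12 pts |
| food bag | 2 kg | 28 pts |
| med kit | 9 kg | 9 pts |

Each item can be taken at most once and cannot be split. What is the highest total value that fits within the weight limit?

40 pts

This is a 0/1 knapsack; check combinations near the capacity.
- tent+food bag: weight 9+2=11, value 12+28=40
- rope+food bag: weight 4+2=6, value 11+28=39
- food bag+med kit: weight 2+9=11, value 28+9=37
Best: 40 pts.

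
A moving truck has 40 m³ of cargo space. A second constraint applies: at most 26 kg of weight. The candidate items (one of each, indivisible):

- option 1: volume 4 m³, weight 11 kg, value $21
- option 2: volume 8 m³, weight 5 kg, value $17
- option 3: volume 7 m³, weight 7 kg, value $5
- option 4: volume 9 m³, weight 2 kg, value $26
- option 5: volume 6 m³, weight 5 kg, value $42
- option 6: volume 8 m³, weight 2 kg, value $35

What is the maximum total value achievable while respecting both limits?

Feasible sets respecting both limits:
- option 1+option 2+option 4+option 5+option 6: volume 35, weight 25, value 141
- option 2+option 3+option 4+option 5+option 6: volume 38, weight 21, value 125
- option 1+option 4+option 5+option 6: volume 27, weight 20, value 124
- option 2+option 4+option 5+option 6: volume 31, weight 14, value 120
Best: $141.

$141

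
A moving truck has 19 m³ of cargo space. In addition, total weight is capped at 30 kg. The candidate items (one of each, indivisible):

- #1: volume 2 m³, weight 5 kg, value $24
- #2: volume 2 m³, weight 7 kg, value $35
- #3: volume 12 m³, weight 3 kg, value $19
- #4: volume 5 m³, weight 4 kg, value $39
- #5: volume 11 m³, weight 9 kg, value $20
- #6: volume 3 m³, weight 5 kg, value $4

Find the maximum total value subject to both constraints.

Feasible sets respecting both limits:
- #1+#2+#4+#6: volume 12, weight 21, value 102
- #1+#2+#4: volume 9, weight 16, value 98
- #2+#4+#5: volume 18, weight 20, value 94
- #2+#3+#4: volume 19, weight 14, value 93
Best: $102.

$102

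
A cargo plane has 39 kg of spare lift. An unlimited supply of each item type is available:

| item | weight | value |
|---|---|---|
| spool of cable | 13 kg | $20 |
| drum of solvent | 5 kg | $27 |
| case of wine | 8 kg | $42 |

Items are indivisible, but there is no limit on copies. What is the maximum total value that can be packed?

Best value-per-unit is drum of solvent at 27/5; filling with it alone gives 7×27 = 189.
Optimal mix: 3×drum of solvent + 3×case of wine → weight 39, value 207.

$207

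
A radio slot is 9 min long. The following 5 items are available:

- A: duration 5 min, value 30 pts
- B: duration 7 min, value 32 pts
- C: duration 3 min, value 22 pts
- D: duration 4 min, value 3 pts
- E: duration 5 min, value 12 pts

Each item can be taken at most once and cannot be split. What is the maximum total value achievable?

Check high-value combinations within 9 min:
- A+C: duration 5+3=8, value 30+22=52
- C+E: duration 3+5=8, value 22+12=34
- A+D: duration 5+4=9, value 30+3=33
- B: duration 7, value 32
- A: duration 5, value 30
Best: 52 pts.

52 pts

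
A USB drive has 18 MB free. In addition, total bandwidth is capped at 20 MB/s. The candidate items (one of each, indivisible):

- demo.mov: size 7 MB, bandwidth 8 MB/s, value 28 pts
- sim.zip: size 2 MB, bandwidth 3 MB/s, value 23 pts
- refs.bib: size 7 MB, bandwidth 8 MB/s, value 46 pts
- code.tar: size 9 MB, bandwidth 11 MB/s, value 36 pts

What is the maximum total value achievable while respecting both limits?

Feasible sets respecting both limits:
- demo.mov+sim.zip+refs.bib: size 16, bandwidth 19, value 97
- refs.bib+code.tar: size 16, bandwidth 19, value 82
- demo.mov+refs.bib: size 14, bandwidth 16, value 74
- sim.zip+refs.bib: size 9, bandwidth 11, value 69
Best: 97 pts.

97 pts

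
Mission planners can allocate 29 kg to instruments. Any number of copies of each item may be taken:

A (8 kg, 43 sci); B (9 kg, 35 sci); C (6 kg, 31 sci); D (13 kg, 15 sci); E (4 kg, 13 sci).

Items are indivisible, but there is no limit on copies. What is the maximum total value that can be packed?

148 sci

Best value-per-unit is A at 43/8; filling with it alone gives 3×43 = 129.
Optimal mix: 2×A + 2×C → mass 28, value 148.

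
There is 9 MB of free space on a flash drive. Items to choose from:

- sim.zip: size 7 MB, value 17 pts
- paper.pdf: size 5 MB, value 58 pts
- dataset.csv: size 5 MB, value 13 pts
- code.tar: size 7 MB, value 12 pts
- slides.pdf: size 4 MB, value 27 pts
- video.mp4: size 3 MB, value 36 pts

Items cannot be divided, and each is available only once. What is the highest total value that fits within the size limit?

Check high-value combinations within 9 MB:
- paper.pdf+video.mp4: size 5+3=8, value 58+36=94
- paper.pdf+slides.pdf: size 5+4=9, value 58+27=85
- slides.pdf+video.mp4: size 4+3=7, value 27+36=63
Best: 94 pts.

94 pts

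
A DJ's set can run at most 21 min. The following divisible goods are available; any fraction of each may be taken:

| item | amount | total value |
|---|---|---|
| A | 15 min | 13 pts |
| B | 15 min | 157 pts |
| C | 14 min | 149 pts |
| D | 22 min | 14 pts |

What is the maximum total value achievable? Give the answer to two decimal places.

Take in order of value per unit:
- C (149/14 per unit): all 14 → value 149, running total 149.00
- B (157/15 per unit): 7 of 15 → value 7×157/15 = 73.2667, running total 222.27
Total 222.27.

222.27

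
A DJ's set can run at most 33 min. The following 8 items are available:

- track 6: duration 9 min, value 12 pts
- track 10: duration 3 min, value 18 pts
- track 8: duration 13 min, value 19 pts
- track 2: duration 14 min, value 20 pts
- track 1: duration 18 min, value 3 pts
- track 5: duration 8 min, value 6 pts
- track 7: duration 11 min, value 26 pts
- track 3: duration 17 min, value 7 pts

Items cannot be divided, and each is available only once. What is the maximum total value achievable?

64 pts

This is a 0/1 knapsack; check combinations near the capacity.
- track 10+track 2+track 7: duration 3+14+11=28, value 18+20+26=64
- track 10+track 8+track 7: duration 3+13+11=27, value 18+19+26=63
- track 6+track 10+track 5+track 7: duration 9+3+8+11=31, value 12+18+6+26=62
Best: 64 pts.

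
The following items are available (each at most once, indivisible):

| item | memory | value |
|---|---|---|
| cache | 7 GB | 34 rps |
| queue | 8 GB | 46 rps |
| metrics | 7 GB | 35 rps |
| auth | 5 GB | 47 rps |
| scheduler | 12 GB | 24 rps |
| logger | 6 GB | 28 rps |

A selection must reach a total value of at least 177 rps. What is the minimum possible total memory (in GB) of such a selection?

Subsets with value ≥ 177, sorted by total memory:
- cache+queue+metrics+auth+logger: memory 33, value 190
- queue+metrics+auth+scheduler+logger: memory 38, value 180
Minimum memory: 33 GB.

33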